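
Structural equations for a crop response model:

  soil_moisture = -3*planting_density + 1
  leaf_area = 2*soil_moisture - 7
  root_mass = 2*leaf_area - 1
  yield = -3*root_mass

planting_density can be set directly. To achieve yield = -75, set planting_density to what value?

Substituting into the leaf_area equation gives leaf_area = -6*planting_density - 5.
Substituting into the root_mass equation gives root_mass = -12*planting_density - 11.
Substituting into the yield equation gives yield = 36*planting_density + 33.
Solve 36*planting_density + 33 = -75: planting_density = (-75 - 33) / 36 = -3.

planting_density = -3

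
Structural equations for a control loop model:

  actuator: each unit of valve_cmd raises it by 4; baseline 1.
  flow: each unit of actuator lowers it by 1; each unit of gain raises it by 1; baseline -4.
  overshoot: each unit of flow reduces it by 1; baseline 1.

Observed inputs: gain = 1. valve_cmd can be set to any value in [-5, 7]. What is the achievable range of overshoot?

-15 to 33

Substituting into the flow equation gives flow = -4*valve_cmd - 4.
Substituting into the overshoot equation gives overshoot = 4*valve_cmd + 5.
Linear in valve_cmd, so extremes are at the endpoints: valve_cmd = -5 gives overshoot = -15; valve_cmd = 7 gives overshoot = 33.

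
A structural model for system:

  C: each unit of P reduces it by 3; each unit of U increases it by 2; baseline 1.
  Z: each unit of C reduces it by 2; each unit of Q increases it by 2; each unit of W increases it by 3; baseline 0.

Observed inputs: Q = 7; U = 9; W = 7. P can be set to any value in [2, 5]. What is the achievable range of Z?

9 to 27

Substituting into the C equation gives C = -3*P + 19.
Substituting into the Z equation gives Z = 6*P - 3.
Linear in P, so extremes are at the endpoints: P = 2 gives Z = 9; P = 5 gives Z = 27.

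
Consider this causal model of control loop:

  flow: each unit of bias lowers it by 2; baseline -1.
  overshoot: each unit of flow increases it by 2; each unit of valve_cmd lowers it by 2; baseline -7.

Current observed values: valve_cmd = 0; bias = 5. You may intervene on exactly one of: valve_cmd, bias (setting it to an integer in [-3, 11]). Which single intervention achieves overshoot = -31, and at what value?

Intervening on valve_cmd: with other inputs at their observed values, overshoot = -2*valve_cmd - 29. Solving for -31 gives valve_cmd = 1, within [-3, 11].
Intervening on bias: overshoot = -4*bias - 9. Reaching -31 requires bias = 11/2, not an integer.

set valve_cmd = 1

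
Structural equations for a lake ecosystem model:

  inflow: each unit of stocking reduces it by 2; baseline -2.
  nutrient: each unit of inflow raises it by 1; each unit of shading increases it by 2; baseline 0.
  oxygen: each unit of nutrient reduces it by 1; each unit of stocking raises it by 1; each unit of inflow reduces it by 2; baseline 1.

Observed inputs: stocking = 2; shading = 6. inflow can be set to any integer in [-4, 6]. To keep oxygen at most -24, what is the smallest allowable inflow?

inflow = 5

Intervening on inflow fixes its value directly, overriding its dependence on stocking.
Substituting into the nutrient equation gives nutrient = inflow + 12.
So oxygen = -3*inflow - 9.
Require -3*inflow - 9 ≤ -24, so inflow ≥ 5.
The smallest integer in [-4, 6] satisfying this is 5.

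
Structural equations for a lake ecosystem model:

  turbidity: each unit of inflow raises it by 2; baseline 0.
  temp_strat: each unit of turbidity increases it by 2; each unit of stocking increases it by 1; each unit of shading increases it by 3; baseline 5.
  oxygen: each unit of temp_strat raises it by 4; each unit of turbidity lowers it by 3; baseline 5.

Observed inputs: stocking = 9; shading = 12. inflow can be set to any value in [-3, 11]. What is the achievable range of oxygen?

Substituting into the temp_strat equation gives temp_strat = 4*inflow + 50.
This gives oxygen = 10*inflow + 205.
Linear in inflow, so extremes are at the endpoints: inflow = -3 gives oxygen = 175; inflow = 11 gives oxygen = 315.

175 to 315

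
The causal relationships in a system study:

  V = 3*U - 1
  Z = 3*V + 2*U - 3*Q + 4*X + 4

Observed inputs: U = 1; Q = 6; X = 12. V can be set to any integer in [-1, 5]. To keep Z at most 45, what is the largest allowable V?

Intervening on V fixes its value directly, overriding its dependence on U.
Substituting into the Z equation gives Z = 3*V + 36.
Require 3*V + 36 ≤ 45, so V ≤ 3.
The largest integer in [-1, 5] satisfying this is 3.

V = 3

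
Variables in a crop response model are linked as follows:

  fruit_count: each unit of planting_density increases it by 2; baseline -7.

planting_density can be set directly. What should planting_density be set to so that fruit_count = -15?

Solve 2*planting_density - 7 = -15: planting_density = (-15 + 7) / 2 = -4.

planting_density = -4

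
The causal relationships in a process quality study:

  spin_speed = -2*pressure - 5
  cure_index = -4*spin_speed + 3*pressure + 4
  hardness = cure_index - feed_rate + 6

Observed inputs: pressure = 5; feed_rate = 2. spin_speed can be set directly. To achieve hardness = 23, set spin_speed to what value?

spin_speed = 0

Intervening on spin_speed fixes its value directly, overriding its dependence on pressure.
Substituting into the cure_index equation gives cure_index = -4*spin_speed + 19.
hardness becomes -4*spin_speed + 23.
Solve -4*spin_speed + 23 = 23: spin_speed = (23 - 23) / -4 = 0.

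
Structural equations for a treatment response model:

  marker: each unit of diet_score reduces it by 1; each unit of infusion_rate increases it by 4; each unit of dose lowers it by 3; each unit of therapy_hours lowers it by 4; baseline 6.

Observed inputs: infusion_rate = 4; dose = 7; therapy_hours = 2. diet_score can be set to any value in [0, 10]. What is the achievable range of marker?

Substituting into the marker equation gives marker = -diet_score - 7.
Linear in diet_score, so extremes are at the endpoints: diet_score = 0 gives marker = -7; diet_score = 10 gives marker = -17.

-17 to -7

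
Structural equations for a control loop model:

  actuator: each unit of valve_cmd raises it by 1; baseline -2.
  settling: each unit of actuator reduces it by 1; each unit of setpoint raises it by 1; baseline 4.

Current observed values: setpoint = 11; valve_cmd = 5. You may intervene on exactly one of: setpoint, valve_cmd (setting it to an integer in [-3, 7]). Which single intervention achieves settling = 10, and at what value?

Intervening on setpoint: settling = setpoint + 1. Reaching 10 requires setpoint = 9, outside [-3, 7].
Intervening on valve_cmd: with other inputs at their observed values, settling = -valve_cmd + 17. Solving for 10 gives valve_cmd = 7, within [-3, 7].

set valve_cmd = 7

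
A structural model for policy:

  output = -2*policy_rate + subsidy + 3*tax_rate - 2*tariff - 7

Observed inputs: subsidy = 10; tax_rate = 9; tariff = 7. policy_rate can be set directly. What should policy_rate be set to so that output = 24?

Substituting into the output equation gives output = -2*policy_rate + 16.
Solve -2*policy_rate + 16 = 24: policy_rate = (24 - 16) / -2 = -4.

policy_rate = -4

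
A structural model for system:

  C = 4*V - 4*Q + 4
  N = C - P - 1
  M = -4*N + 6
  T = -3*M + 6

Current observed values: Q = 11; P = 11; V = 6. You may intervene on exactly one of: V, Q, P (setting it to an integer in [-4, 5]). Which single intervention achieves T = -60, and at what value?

set Q = 5

Intervening on V: T = 48*V - 636. Reaching -60 requires V = 12, outside [-4, 5].
Intervening on Q: with other inputs at their observed values, T = -48*Q + 180. Solving for -60 gives Q = 5, within [-4, 5].
Intervening on P: T = -12*P - 216. Reaching -60 requires P = -13, outside [-4, 5].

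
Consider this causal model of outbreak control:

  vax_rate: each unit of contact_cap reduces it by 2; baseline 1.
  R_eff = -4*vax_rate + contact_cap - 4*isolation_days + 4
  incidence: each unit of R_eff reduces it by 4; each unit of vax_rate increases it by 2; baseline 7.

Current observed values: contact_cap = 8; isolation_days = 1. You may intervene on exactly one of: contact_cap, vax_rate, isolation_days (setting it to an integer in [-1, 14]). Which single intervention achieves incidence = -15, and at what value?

set contact_cap = 1

Intervening on contact_cap: with other inputs at their observed values, incidence = -40*contact_cap + 25. Solving for -15 gives contact_cap = 1, within [-1, 14].
Intervening on vax_rate: incidence = 18*vax_rate - 25. Reaching -15 requires vax_rate = 5/9, not an integer.
Intervening on isolation_days: incidence = 16*isolation_days - 311. Reaching -15 requires isolation_days = 37/2, not an integer.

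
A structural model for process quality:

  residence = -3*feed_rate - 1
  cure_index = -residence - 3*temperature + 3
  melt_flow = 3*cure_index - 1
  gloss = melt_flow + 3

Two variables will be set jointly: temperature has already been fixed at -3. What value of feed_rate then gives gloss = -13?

With temperature held at -3:
Substituting into the cure_index equation gives cure_index = 3*feed_rate + 13.
Substituting into the melt_flow equation gives melt_flow = 9*feed_rate + 38.
Substituting into the gloss equation gives gloss = 9*feed_rate + 41.
Solve 9*feed_rate + 41 = -13: feed_rate = (-13 - 41) / 9 = -6.

feed_rate = -6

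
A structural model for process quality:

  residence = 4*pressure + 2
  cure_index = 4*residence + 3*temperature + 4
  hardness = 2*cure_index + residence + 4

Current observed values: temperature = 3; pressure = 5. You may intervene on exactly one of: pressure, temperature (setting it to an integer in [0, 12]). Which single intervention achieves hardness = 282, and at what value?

set temperature = 12

Intervening on pressure: hardness = 36*pressure + 48. Reaching 282 requires pressure = 13/2, not an integer.
Intervening on temperature: with other inputs at their observed values, hardness = 6*temperature + 210. Solving for 282 gives temperature = 12, within [0, 12].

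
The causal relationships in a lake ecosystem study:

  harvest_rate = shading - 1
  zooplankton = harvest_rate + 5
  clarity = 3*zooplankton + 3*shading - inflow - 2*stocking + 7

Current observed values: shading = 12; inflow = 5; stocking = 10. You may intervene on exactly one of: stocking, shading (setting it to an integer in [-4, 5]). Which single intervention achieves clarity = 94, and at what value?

Intervening on stocking: with other inputs at their observed values, clarity = -2*stocking + 86. Solving for 94 gives stocking = -4, within [-4, 5].
Intervening on shading: clarity = 6*shading - 6. Reaching 94 requires shading = 50/3, not an integer.

set stocking = -4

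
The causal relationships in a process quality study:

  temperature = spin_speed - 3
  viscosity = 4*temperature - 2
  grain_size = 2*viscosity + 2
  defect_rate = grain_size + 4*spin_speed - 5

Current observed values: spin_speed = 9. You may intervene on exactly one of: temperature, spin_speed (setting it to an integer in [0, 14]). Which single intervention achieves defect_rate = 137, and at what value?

set spin_speed = 14

Intervening on temperature: defect_rate = 8*temperature + 29. Reaching 137 requires temperature = 27/2, not an integer.
Intervening on spin_speed: with other inputs at their observed values, defect_rate = 12*spin_speed - 31. Solving for 137 gives spin_speed = 14, within [0, 14].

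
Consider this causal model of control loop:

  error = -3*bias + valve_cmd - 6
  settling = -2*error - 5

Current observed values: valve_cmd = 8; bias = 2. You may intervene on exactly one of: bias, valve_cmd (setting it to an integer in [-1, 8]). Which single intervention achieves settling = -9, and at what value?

set bias = 0

Intervening on bias: with other inputs at their observed values, settling = 6*bias - 9. Solving for -9 gives bias = 0, within [-1, 8].
Intervening on valve_cmd: settling = -2*valve_cmd + 19. Reaching -9 requires valve_cmd = 14, outside [-1, 8].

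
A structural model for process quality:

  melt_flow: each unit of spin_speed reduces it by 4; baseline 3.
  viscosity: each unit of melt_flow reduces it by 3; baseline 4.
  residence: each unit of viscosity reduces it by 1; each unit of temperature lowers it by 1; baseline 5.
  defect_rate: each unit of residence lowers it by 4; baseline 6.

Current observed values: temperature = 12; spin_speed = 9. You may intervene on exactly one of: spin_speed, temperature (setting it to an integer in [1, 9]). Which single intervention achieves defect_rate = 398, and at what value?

set spin_speed = 8

Intervening on spin_speed: with other inputs at their observed values, defect_rate = 48*spin_speed + 14. Solving for 398 gives spin_speed = 8, within [1, 9].
Intervening on temperature: defect_rate = 4*temperature + 398. Reaching 398 requires temperature = 0, outside [1, 9].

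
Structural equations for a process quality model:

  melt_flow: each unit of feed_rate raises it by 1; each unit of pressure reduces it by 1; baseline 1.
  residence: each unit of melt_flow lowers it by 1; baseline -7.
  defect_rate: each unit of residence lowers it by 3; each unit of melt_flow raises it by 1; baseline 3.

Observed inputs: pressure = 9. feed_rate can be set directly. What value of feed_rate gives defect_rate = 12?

Substituting into the melt_flow equation gives melt_flow = feed_rate - 8.
Substituting into the residence equation gives residence = -feed_rate + 1.
Substituting into the defect_rate equation gives defect_rate = 4*feed_rate - 8.
Solve 4*feed_rate - 8 = 12: feed_rate = (12 + 8) / 4 = 5.

feed_rate = 5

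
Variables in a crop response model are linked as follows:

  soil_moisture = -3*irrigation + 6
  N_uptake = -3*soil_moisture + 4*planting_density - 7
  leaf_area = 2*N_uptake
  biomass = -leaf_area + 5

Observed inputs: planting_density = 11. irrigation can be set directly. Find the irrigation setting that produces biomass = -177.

Substituting into the N_uptake equation gives N_uptake = 9*irrigation + 19.
Substituting into the leaf_area equation gives leaf_area = 18*irrigation + 38.
biomass becomes -18*irrigation - 33.
Solve -18*irrigation - 33 = -177: irrigation = (-177 + 33) / -18 = 8.

irrigation = 8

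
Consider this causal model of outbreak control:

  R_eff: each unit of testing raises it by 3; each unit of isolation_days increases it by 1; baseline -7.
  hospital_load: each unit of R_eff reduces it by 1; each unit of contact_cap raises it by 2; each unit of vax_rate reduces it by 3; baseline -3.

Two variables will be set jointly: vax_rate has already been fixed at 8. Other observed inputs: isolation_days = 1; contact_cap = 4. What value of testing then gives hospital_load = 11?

With vax_rate held at 8:
Substituting into the R_eff equation gives R_eff = 3*testing - 6.
Substituting into the hospital_load equation gives hospital_load = -3*testing - 13.
Solve -3*testing - 13 = 11: testing = (11 + 13) / -3 = -8.

testing = -8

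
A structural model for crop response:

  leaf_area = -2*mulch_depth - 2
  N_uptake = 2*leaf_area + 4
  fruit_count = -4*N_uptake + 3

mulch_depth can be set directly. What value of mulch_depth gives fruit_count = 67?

Substituting into the N_uptake equation gives N_uptake = -4*mulch_depth.
fruit_count becomes 16*mulch_depth + 3.
Solve 16*mulch_depth + 3 = 67: mulch_depth = (67 - 3) / 16 = 4.

mulch_depth = 4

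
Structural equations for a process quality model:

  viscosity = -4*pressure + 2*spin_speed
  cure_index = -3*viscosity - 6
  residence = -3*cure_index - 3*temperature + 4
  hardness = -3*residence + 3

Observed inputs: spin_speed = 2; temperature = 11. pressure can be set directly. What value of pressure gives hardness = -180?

Substituting into the viscosity equation gives viscosity = -4*pressure + 4.
Substituting into the cure_index equation gives cure_index = 12*pressure - 18.
residence becomes -36*pressure + 25.
Substituting into the hardness equation gives hardness = 108*pressure - 72.
Solve 108*pressure - 72 = -180: pressure = (-180 + 72) / 108 = -1.

pressure = -1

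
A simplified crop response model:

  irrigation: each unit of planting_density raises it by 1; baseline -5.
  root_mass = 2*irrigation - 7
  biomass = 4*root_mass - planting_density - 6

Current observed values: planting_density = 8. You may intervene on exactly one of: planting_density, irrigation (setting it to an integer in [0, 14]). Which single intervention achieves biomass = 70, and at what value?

set irrigation = 14

Intervening on planting_density: biomass = 7*planting_density - 74. Reaching 70 requires planting_density = 144/7, not an integer.
Intervening on irrigation: with other inputs at their observed values, biomass = 8*irrigation - 42. Solving for 70 gives irrigation = 14, within [0, 14].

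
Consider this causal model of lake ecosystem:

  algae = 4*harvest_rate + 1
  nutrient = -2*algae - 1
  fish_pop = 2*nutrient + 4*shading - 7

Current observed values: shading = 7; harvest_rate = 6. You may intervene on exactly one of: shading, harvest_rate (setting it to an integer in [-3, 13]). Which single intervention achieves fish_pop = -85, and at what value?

Intervening on shading: with other inputs at their observed values, fish_pop = 4*shading - 109. Solving for -85 gives shading = 6, within [-3, 13].
Intervening on harvest_rate: fish_pop = -16*harvest_rate + 15. Reaching -85 requires harvest_rate = 25/4, not an integer.

set shading = 6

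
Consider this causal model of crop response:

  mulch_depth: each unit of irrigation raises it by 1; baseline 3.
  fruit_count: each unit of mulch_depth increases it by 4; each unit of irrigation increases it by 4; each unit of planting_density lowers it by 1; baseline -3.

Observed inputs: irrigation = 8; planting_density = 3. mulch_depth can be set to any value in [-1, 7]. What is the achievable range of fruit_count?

22 to 54

Intervening on mulch_depth fixes its value directly, overriding its dependence on irrigation.
Substituting into the fruit_count equation gives fruit_count = 4*mulch_depth + 26.
Linear in mulch_depth, so extremes are at the endpoints: mulch_depth = -1 gives fruit_count = 22; mulch_depth = 7 gives fruit_count = 54.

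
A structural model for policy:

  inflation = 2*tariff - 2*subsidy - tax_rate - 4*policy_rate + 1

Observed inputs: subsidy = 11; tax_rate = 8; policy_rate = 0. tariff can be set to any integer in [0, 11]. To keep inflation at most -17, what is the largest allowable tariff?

Substituting into the inflation equation gives inflation = 2*tariff - 29.
Require 2*tariff - 29 ≤ -17, so tariff ≤ 6.
The largest integer in [0, 11] satisfying this is 6.

tariff = 6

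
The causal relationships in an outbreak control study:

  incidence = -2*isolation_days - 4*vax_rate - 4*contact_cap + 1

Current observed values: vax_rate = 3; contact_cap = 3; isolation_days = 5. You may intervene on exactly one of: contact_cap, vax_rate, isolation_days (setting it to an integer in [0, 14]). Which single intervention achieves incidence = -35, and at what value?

Intervening on contact_cap: incidence = -4*contact_cap - 21. Reaching -35 requires contact_cap = 7/2, not an integer.
Intervening on vax_rate: incidence = -4*vax_rate - 21. Reaching -35 requires vax_rate = 7/2, not an integer.
Intervening on isolation_days: with other inputs at their observed values, incidence = -2*isolation_days - 23. Solving for -35 gives isolation_days = 6, within [0, 14].

set isolation_days = 6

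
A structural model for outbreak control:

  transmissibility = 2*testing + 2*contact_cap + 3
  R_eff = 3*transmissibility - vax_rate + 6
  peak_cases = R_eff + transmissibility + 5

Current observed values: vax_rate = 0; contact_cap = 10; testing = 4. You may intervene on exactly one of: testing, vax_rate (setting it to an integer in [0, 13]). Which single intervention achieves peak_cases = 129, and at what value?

set vax_rate = 6

Intervening on testing: peak_cases = 8*testing + 103. Reaching 129 requires testing = 13/4, not an integer.
Intervening on vax_rate: with other inputs at their observed values, peak_cases = -vax_rate + 135. Solving for 129 gives vax_rate = 6, within [0, 13].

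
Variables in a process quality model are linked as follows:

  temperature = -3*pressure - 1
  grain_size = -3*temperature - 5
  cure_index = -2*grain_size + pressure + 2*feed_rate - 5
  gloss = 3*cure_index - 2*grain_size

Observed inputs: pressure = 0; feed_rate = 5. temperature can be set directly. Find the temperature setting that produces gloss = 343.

temperature = 12

Intervening on temperature fixes its value directly, overriding its dependence on pressure.
Substituting into the cure_index equation gives cure_index = 6*temperature + 15.
So gloss = 24*temperature + 55.
Solve 24*temperature + 55 = 343: temperature = (343 - 55) / 24 = 12.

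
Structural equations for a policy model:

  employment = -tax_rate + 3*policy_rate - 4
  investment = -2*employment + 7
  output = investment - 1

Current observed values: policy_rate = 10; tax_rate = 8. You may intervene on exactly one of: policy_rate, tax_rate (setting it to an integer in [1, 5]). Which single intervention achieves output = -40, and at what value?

set tax_rate = 3

Intervening on policy_rate: output = -6*policy_rate + 30. Reaching -40 requires policy_rate = 35/3, not an integer.
Intervening on tax_rate: with other inputs at their observed values, output = 2*tax_rate - 46. Solving for -40 gives tax_rate = 3, within [1, 5].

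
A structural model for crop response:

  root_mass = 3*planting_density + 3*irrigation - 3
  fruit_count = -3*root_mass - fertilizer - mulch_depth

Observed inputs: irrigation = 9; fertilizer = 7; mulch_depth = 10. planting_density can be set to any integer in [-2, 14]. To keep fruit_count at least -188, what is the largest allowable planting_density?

planting_density = 11

Substituting into the root_mass equation gives root_mass = 3*planting_density + 24.
Substituting into the fruit_count equation gives fruit_count = -9*planting_density - 89.
Require -9*planting_density - 89 ≥ -188, so planting_density ≤ 11.
The largest integer in [-2, 14] satisfying this is 11.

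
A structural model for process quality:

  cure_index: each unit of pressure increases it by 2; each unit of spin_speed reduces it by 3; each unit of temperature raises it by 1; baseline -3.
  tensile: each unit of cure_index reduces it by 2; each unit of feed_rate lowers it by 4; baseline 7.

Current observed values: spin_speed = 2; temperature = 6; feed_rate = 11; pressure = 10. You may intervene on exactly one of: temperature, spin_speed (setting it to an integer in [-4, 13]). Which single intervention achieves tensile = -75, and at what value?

set temperature = 8

Intervening on temperature: with other inputs at their observed values, tensile = -2*temperature - 59. Solving for -75 gives temperature = 8, within [-4, 13].
Intervening on spin_speed: tensile = 6*spin_speed - 83. Reaching -75 requires spin_speed = 4/3, not an integer.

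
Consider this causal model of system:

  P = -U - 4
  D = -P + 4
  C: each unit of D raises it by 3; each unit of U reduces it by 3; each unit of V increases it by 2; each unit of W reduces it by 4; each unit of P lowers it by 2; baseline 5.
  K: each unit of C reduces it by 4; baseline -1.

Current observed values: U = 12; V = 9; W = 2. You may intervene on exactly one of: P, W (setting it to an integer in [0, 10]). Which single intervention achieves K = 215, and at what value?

set P = 9

Intervening on P: with other inputs at their observed values, K = 20*P + 35. Solving for 215 gives P = 9, within [0, 10].
Intervening on W: K = 16*W - 317. Reaching 215 requires W = 133/4, not an integer.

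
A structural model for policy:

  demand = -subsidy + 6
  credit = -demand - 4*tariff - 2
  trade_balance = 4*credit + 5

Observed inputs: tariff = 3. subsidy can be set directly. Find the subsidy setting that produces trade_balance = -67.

Substituting into the credit equation gives credit = subsidy - 20.
Substituting into the trade_balance equation gives trade_balance = 4*subsidy - 75.
Solve 4*subsidy - 75 = -67: subsidy = (-67 + 75) / 4 = 2.

subsidy = 2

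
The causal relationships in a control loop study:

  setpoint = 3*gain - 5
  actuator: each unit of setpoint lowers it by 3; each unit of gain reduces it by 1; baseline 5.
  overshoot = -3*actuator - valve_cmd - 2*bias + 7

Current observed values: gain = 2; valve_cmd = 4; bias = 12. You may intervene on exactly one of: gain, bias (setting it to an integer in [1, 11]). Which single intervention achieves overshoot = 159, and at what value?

Intervening on gain: with other inputs at their observed values, overshoot = 30*gain - 81. Solving for 159 gives gain = 8, within [1, 11].
Intervening on bias: overshoot = -2*bias + 3. Reaching 159 requires bias = -78, outside [1, 11].

set gain = 8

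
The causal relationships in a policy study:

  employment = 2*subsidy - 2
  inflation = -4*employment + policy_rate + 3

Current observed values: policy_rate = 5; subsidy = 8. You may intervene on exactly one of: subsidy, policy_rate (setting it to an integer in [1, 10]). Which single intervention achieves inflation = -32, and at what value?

set subsidy = 6

Intervening on subsidy: with other inputs at their observed values, inflation = -8*subsidy + 16. Solving for -32 gives subsidy = 6, within [1, 10].
Intervening on policy_rate: inflation = policy_rate - 53. Reaching -32 requires policy_rate = 21, outside [1, 10].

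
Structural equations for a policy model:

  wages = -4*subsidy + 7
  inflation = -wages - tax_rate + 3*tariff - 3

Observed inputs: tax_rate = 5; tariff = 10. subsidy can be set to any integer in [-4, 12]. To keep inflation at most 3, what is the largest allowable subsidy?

Substituting into the inflation equation gives inflation = 4*subsidy + 15.
Require 4*subsidy + 15 ≤ 3, so subsidy ≤ -3.
The largest integer in [-4, 12] satisfying this is -3.

subsidy = -3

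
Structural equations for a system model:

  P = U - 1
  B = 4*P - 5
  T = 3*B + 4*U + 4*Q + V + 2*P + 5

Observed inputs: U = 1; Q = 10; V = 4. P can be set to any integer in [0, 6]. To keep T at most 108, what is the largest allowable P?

P = 5

Intervening on P fixes its value directly, overriding its dependence on U.
Substituting into the T equation gives T = 14*P + 38.
Require 14*P + 38 ≤ 108, so P ≤ 5.
The largest integer in [0, 6] satisfying this is 5.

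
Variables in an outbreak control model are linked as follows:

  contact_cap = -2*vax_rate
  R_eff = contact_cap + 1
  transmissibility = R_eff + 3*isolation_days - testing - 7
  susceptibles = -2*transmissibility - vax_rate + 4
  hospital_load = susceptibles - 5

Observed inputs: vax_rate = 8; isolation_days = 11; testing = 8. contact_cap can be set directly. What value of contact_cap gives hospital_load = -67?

Intervening on contact_cap fixes its value directly, overriding its dependence on vax_rate.
Substituting into the transmissibility equation gives transmissibility = contact_cap + 19.
Substituting into the susceptibles equation gives susceptibles = -2*contact_cap - 42.
Substituting into the hospital_load equation gives hospital_load = -2*contact_cap - 47.
Solve -2*contact_cap - 47 = -67: contact_cap = (-67 + 47) / -2 = 10.

contact_cap = 10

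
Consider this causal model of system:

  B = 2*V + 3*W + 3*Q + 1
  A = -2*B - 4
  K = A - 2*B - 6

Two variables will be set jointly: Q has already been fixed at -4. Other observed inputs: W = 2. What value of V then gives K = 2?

With Q held at -4:
Substituting into the B equation gives B = 2*V - 5.
A becomes -4*V + 6.
Substituting into the K equation gives K = -8*V + 10.
Solve -8*V + 10 = 2: V = (2 - 10) / -8 = 1.

V = 1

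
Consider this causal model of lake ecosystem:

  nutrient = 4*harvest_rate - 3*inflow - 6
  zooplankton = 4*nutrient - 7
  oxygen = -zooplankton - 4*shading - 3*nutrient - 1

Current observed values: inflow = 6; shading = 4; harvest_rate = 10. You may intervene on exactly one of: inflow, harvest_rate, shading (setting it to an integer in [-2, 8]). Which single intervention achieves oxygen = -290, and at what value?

Intervening on inflow: with other inputs at their observed values, oxygen = 21*inflow - 248. Solving for -290 gives inflow = -2, within [-2, 8].
Intervening on harvest_rate: oxygen = -28*harvest_rate + 158. Reaching -290 requires harvest_rate = 16, outside [-2, 8].
Intervening on shading: oxygen = -4*shading - 106. Reaching -290 requires shading = 46, outside [-2, 8].

set inflow = -2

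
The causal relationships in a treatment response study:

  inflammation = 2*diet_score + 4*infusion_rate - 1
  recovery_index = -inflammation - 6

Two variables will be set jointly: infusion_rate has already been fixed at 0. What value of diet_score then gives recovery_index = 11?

With infusion_rate held at 0:
Substituting into the inflammation equation gives inflammation = 2*diet_score - 1.
Substituting into the recovery_index equation gives recovery_index = -2*diet_score - 5.
Solve -2*diet_score - 5 = 11: diet_score = (11 + 5) / -2 = -8.

diet_score = -8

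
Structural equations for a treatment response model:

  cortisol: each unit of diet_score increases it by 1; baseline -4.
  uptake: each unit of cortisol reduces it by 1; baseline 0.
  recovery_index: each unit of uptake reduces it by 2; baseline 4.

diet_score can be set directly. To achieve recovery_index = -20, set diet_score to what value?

Substituting into the uptake equation gives uptake = -diet_score + 4.
Substituting into the recovery_index equation gives recovery_index = 2*diet_score - 4.
Solve 2*diet_score - 4 = -20: diet_score = (-20 + 4) / 2 = -8.

diet_score = -8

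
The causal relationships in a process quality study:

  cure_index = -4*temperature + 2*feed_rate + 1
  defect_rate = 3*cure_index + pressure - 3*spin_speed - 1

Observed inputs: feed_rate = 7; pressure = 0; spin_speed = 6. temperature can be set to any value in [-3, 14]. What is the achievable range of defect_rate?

Substituting into the cure_index equation gives cure_index = -4*temperature + 15.
Substituting into the defect_rate equation gives defect_rate = -12*temperature + 26.
Linear in temperature, so extremes are at the endpoints: temperature = -3 gives defect_rate = 62; temperature = 14 gives defect_rate = -142.

-142 to 62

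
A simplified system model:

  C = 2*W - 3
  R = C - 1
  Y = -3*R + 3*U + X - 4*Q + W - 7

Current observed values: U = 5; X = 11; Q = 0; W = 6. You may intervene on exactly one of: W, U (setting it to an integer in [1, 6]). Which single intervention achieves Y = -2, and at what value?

set U = 4

Intervening on W: Y = -5*W + 31. Reaching -2 requires W = 33/5, not an integer.
Intervening on U: with other inputs at their observed values, Y = 3*U - 14. Solving for -2 gives U = 4, within [1, 6].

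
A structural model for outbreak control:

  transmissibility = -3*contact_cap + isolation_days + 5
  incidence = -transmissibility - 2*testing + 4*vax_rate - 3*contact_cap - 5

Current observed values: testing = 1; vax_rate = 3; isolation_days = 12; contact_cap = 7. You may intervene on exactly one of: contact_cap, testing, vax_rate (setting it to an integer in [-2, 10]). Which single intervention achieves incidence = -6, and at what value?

set testing = -2

Intervening on contact_cap: the paths from contact_cap to incidence cancel (net effect zero), leaving incidence = -12; -6 is unreachable this way.
Intervening on testing: with other inputs at their observed values, incidence = -2*testing - 10. Solving for -6 gives testing = -2, within [-2, 10].
Intervening on vax_rate: incidence = 4*vax_rate - 24. Reaching -6 requires vax_rate = 9/2, not an integer.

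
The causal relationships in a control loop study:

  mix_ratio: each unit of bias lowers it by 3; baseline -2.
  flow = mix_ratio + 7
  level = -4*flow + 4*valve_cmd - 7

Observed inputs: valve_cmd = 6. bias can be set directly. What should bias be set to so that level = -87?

Substituting into the flow equation gives flow = -3*bias + 5.
Substituting into the level equation gives level = 12*bias - 3.
Solve 12*bias - 3 = -87: bias = (-87 + 3) / 12 = -7.

bias = -7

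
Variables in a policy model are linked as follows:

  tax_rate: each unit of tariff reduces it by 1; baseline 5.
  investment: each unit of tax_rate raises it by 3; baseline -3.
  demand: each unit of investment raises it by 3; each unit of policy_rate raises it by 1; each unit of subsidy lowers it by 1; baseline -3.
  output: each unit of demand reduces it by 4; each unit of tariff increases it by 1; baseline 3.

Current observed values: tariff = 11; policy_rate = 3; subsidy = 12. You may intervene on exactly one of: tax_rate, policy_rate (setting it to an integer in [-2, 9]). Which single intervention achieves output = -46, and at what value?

Intervening on tax_rate: with other inputs at their observed values, output = -36*tax_rate + 98. Solving for -46 gives tax_rate = 4, within [-2, 9].
Intervening on policy_rate: output = -4*policy_rate + 326. Reaching -46 requires policy_rate = 93, outside [-2, 9].

set tax_rate = 4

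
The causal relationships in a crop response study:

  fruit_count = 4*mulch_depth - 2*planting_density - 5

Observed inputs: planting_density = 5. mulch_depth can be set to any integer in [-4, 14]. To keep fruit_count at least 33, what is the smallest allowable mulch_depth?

Substituting into the fruit_count equation gives fruit_count = 4*mulch_depth - 15.
Require 4*mulch_depth - 15 ≥ 33, so mulch_depth ≥ 12.
The smallest integer in [-4, 14] satisfying this is 12.

mulch_depth = 12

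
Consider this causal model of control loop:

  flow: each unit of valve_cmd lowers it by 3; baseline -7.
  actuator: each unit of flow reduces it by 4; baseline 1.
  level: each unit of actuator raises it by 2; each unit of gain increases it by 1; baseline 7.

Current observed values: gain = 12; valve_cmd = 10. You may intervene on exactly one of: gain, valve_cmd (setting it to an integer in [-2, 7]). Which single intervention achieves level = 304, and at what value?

Intervening on gain: with other inputs at their observed values, level = gain + 305. Solving for 304 gives gain = -1, within [-2, 7].
Intervening on valve_cmd: level = 24*valve_cmd + 77. Reaching 304 requires valve_cmd = 227/24, not an integer.

set gain = -1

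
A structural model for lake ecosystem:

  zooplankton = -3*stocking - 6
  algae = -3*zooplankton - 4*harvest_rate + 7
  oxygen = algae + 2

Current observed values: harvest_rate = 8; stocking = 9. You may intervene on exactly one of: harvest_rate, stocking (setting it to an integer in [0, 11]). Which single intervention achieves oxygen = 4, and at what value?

set stocking = 1

Intervening on harvest_rate: oxygen = -4*harvest_rate + 108. Reaching 4 requires harvest_rate = 26, outside [0, 11].
Intervening on stocking: with other inputs at their observed values, oxygen = 9*stocking - 5. Solving for 4 gives stocking = 1, within [0, 11].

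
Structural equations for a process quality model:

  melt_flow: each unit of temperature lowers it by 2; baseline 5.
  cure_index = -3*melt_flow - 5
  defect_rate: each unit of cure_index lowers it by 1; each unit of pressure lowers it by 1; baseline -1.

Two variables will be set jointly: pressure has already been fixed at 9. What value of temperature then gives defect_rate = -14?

temperature = 4

With pressure held at 9:
Substituting into the cure_index equation gives cure_index = 6*temperature - 20.
This gives defect_rate = -6*temperature + 10.
Solve -6*temperature + 10 = -14: temperature = (-14 - 10) / -6 = 4.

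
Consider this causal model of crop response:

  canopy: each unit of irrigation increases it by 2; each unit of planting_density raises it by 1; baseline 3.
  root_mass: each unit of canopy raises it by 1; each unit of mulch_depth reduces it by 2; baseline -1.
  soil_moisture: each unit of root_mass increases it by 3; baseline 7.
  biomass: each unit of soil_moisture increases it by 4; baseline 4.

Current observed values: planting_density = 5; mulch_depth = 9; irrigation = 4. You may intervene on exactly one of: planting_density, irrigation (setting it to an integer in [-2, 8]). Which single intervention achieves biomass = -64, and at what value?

Intervening on planting_density: with other inputs at their observed values, biomass = 12*planting_density - 64. Solving for -64 gives planting_density = 0, within [-2, 8].
Intervening on irrigation: biomass = 24*irrigation - 100. Reaching -64 requires irrigation = 3/2, not an integer.

set planting_density = 0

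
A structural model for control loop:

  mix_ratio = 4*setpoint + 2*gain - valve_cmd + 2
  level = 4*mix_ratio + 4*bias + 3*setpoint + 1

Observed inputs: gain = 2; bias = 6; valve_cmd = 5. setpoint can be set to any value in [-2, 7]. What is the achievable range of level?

Substituting into the mix_ratio equation gives mix_ratio = 4*setpoint + 1.
Substituting into the level equation gives level = 19*setpoint + 29.
Linear in setpoint, so extremes are at the endpoints: setpoint = -2 gives level = -9; setpoint = 7 gives level = 162.

-9 to 162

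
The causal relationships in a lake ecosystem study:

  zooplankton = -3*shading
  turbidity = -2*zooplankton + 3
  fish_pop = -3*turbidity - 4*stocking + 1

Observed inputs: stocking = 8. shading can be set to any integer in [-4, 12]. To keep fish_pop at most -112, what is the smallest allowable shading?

shading = 4

Substituting into the turbidity equation gives turbidity = 6*shading + 3.
Substituting into the fish_pop equation gives fish_pop = -18*shading - 40.
Require -18*shading - 40 ≤ -112, so shading ≥ 4.
The smallest integer in [-4, 12] satisfying this is 4.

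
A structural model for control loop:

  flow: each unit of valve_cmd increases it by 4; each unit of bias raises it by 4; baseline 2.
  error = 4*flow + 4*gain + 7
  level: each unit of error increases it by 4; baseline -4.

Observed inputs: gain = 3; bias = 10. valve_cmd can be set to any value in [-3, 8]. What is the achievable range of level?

Substituting into the flow equation gives flow = 4*valve_cmd + 42.
Substituting into the error equation gives error = 16*valve_cmd + 187.
So level = 64*valve_cmd + 744.
Linear in valve_cmd, so extremes are at the endpoints: valve_cmd = -3 gives level = 552; valve_cmd = 8 gives level = 1256.

552 to 1256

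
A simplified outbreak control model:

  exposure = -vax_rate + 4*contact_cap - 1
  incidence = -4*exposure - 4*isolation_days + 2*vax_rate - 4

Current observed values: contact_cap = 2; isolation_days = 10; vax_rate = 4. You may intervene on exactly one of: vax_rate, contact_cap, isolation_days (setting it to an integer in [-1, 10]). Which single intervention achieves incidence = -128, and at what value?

Intervening on vax_rate: incidence = 6*vax_rate - 72. Reaching -128 requires vax_rate = -28/3, not an integer.
Intervening on contact_cap: with other inputs at their observed values, incidence = -16*contact_cap - 16. Solving for -128 gives contact_cap = 7, within [-1, 10].
Intervening on isolation_days: incidence = -4*isolation_days - 8. Reaching -128 requires isolation_days = 30, outside [-1, 10].

set contact_cap = 7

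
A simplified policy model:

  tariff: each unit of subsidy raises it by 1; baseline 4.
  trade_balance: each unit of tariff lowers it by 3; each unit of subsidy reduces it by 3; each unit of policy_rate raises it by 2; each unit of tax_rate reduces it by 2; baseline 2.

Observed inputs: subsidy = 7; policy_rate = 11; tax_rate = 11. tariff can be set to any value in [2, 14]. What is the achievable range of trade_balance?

-61 to -25

Intervening on tariff fixes its value directly, overriding its dependence on subsidy.
Substituting into the trade_balance equation gives trade_balance = -3*tariff - 19.
Linear in tariff, so extremes are at the endpoints: tariff = 2 gives trade_balance = -25; tariff = 14 gives trade_balance = -61.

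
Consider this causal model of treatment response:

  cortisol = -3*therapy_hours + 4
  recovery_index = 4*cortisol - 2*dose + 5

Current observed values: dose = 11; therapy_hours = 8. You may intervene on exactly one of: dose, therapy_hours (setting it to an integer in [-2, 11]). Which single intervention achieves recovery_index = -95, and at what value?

Intervening on dose: with other inputs at their observed values, recovery_index = -2*dose - 75. Solving for -95 gives dose = 10, within [-2, 11].
Intervening on therapy_hours: recovery_index = -12*therapy_hours - 1. Reaching -95 requires therapy_hours = 47/6, not an integer.

set dose = 10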